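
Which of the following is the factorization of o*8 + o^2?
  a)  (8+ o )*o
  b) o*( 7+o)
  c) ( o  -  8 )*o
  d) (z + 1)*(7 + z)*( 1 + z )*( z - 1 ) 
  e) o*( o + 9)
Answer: a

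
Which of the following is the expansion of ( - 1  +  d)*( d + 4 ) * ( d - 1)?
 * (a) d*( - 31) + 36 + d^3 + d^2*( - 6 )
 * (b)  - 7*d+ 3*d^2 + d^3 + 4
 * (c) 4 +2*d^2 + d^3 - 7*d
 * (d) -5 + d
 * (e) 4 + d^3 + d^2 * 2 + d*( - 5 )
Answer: c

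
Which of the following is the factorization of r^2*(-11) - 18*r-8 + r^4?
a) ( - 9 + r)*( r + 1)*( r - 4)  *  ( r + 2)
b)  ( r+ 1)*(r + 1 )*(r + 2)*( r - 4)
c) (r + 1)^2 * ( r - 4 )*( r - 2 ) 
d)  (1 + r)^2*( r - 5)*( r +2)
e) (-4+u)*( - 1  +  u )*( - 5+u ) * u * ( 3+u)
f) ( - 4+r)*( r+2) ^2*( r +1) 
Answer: b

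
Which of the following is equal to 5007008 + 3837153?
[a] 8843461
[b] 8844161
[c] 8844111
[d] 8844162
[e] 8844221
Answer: b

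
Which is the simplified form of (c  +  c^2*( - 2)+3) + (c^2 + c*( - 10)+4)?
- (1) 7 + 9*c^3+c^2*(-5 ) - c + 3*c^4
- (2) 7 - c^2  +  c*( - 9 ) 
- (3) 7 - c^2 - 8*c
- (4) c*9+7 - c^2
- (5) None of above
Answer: 2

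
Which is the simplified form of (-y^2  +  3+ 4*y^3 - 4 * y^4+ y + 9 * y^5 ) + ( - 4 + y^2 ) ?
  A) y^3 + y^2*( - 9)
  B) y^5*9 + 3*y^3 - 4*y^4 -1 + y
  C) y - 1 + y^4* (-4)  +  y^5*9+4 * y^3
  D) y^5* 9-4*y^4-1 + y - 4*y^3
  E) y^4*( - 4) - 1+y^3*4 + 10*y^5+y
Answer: C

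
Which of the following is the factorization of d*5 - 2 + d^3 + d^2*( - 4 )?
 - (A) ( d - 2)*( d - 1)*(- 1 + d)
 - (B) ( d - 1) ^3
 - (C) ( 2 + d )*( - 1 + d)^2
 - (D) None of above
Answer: A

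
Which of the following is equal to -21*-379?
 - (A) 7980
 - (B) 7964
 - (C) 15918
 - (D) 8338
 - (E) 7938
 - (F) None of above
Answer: F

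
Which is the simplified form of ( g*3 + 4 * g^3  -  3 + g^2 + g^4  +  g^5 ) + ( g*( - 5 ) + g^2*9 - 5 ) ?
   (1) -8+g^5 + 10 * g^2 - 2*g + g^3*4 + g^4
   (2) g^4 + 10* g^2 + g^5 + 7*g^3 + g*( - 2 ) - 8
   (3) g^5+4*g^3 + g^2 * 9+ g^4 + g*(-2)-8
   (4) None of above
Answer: 1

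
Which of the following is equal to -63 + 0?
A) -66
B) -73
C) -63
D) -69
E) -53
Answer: C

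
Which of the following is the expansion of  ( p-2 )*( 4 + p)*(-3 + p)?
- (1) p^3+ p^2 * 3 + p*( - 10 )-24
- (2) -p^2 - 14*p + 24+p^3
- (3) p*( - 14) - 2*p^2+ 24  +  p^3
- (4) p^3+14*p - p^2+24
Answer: 2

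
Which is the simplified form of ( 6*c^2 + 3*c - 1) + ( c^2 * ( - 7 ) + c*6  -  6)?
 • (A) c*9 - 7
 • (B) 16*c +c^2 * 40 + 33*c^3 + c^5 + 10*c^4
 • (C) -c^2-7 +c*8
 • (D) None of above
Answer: D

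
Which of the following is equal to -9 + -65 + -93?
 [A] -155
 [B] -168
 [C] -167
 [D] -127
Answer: C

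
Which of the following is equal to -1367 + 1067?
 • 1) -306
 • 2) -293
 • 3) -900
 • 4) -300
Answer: 4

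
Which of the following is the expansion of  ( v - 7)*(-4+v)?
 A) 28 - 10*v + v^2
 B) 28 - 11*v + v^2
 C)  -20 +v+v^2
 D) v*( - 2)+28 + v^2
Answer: B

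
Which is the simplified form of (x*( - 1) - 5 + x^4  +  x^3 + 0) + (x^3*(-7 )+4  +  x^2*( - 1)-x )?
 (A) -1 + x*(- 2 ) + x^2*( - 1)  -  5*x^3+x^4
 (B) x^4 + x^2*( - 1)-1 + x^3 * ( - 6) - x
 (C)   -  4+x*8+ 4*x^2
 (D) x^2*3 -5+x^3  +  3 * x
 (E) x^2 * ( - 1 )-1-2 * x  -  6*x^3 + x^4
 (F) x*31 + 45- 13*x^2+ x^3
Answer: E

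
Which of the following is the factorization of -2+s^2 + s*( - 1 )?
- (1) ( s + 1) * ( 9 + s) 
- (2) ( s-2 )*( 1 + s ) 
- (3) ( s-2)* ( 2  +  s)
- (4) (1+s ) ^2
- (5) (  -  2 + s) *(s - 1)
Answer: 2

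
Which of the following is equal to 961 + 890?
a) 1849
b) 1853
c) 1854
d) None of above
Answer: d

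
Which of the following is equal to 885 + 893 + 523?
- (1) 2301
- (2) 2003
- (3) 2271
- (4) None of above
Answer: 1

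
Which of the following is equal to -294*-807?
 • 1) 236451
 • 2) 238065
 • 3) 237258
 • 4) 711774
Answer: 3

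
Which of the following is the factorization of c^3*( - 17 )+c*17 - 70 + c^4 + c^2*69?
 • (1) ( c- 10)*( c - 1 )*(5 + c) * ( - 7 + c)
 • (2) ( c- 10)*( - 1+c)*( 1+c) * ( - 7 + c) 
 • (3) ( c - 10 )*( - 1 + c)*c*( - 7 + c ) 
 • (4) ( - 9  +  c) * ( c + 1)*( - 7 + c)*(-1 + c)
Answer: 2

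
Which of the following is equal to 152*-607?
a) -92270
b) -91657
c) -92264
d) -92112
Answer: c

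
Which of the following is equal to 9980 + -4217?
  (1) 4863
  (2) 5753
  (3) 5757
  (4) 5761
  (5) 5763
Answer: 5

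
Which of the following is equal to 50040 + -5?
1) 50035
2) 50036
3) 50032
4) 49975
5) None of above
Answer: 1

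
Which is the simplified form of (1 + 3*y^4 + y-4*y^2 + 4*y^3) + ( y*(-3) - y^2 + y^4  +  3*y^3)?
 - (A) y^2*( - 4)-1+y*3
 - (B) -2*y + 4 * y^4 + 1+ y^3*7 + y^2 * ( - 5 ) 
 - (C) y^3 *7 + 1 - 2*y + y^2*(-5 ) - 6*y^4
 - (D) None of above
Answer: B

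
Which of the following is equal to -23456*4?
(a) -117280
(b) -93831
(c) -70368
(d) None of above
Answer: d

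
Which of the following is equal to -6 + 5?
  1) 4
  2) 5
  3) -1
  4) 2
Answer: 3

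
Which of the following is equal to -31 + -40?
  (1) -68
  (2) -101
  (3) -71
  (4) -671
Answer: 3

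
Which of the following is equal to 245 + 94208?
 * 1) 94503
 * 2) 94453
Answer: 2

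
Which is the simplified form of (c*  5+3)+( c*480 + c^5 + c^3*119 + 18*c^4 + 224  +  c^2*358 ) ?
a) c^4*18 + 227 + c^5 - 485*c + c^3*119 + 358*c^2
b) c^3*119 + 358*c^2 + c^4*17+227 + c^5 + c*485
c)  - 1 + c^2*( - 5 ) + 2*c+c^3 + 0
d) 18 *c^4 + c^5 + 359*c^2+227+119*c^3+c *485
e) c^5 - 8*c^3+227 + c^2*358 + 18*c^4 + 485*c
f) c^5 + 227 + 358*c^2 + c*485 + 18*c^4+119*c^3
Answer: f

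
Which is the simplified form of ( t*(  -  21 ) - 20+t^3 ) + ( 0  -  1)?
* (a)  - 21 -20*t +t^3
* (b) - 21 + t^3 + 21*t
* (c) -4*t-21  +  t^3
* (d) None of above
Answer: d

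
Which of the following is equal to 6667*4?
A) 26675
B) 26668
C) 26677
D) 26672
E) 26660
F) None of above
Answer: B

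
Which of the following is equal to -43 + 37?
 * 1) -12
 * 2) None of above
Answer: 2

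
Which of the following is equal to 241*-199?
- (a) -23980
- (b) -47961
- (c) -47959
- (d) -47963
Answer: c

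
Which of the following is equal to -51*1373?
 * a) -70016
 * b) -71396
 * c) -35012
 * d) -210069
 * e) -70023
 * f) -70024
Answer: e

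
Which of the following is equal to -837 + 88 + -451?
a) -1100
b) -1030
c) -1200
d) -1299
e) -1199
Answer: c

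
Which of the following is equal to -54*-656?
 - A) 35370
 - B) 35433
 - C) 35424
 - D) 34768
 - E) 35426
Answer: C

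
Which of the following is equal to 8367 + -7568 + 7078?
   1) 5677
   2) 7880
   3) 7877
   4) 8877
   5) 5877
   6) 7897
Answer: 3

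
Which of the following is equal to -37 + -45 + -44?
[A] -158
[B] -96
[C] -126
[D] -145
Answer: C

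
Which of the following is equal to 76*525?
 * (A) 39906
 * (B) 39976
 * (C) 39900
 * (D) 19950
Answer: C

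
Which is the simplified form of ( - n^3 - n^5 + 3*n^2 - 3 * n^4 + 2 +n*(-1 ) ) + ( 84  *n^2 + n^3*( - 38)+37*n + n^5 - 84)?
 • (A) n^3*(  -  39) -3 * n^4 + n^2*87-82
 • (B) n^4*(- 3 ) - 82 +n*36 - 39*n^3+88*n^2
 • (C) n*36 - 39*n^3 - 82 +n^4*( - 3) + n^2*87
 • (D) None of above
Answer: C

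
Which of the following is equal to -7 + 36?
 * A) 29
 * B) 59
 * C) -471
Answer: A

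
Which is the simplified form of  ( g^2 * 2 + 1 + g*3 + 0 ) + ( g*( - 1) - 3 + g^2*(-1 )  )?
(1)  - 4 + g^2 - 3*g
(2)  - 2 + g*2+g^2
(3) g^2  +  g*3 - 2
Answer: 2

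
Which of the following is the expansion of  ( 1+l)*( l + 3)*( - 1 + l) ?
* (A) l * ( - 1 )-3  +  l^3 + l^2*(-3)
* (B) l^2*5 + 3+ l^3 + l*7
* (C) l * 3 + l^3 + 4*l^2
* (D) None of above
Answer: D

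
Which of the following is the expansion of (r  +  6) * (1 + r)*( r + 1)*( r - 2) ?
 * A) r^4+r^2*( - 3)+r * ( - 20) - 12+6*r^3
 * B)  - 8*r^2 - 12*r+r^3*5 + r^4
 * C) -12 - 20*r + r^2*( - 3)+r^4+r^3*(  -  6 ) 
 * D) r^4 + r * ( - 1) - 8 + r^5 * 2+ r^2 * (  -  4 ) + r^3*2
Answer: A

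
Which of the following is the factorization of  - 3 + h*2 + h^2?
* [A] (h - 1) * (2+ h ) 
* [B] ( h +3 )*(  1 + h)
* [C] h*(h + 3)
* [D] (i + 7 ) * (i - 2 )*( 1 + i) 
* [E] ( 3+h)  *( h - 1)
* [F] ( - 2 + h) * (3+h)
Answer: E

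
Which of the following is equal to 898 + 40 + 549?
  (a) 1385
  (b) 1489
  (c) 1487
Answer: c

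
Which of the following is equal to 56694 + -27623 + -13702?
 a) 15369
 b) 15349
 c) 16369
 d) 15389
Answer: a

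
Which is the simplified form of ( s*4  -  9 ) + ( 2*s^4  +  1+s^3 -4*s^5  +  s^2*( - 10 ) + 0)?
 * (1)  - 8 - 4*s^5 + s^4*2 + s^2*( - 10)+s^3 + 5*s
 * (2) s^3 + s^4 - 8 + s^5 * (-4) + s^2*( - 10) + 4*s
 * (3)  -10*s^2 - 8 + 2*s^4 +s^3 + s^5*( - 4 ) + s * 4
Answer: 3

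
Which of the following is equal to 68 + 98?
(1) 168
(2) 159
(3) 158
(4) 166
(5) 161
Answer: 4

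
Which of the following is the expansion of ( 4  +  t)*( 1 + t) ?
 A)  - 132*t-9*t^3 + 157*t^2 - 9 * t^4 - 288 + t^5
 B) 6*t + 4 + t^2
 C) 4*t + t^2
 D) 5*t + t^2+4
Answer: D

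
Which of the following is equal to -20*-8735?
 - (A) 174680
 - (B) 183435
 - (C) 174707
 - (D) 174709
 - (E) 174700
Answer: E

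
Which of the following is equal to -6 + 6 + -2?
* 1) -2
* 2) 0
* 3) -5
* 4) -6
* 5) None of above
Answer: 1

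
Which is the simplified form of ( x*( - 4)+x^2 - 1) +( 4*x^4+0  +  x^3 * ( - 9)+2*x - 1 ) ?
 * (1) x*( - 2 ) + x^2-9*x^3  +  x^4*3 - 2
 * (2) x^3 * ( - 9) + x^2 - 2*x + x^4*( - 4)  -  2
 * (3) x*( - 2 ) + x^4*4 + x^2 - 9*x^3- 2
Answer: 3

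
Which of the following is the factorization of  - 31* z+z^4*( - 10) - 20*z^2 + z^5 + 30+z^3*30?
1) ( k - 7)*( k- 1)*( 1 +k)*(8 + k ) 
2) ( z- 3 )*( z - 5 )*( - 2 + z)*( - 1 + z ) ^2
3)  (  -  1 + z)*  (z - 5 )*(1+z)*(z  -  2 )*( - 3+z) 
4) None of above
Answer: 3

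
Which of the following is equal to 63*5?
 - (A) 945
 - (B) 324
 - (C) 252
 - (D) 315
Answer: D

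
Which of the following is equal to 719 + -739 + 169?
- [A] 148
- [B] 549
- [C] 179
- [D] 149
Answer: D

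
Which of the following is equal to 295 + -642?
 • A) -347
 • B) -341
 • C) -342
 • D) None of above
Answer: A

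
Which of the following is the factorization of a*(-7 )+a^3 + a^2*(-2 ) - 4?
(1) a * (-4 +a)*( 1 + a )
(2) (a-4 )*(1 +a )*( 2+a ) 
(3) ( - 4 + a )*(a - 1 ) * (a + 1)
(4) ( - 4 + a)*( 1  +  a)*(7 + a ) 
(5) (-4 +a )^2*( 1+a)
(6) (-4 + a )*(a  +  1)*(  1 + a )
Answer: 6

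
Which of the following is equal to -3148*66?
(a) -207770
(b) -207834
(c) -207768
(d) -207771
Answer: c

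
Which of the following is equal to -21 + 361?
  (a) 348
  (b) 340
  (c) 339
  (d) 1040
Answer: b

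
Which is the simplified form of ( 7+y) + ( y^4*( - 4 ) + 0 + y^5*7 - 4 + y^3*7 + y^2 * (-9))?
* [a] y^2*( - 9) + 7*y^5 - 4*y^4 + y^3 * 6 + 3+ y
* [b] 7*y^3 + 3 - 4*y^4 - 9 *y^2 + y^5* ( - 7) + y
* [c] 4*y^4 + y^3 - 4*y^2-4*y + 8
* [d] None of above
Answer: d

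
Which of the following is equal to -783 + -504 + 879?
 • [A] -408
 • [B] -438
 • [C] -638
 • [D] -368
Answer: A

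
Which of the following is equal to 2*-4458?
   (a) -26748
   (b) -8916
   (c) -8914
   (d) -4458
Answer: b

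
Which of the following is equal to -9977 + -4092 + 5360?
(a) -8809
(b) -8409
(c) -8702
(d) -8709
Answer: d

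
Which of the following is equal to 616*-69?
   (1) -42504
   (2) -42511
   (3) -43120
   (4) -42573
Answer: 1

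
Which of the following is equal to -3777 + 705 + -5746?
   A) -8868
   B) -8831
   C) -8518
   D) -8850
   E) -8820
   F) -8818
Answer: F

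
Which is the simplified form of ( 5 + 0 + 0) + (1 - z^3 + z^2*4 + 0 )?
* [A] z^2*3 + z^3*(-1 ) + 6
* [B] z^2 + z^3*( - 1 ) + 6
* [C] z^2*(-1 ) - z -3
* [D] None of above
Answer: D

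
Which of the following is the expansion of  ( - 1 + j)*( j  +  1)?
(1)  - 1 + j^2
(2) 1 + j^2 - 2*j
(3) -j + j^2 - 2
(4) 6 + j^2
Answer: 1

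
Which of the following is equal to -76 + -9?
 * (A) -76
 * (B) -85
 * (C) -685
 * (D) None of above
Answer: B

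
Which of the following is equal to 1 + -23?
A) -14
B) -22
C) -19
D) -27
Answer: B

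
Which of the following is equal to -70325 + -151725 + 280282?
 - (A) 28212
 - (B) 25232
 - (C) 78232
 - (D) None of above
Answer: D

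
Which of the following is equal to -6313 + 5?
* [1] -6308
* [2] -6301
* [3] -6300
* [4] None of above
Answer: 1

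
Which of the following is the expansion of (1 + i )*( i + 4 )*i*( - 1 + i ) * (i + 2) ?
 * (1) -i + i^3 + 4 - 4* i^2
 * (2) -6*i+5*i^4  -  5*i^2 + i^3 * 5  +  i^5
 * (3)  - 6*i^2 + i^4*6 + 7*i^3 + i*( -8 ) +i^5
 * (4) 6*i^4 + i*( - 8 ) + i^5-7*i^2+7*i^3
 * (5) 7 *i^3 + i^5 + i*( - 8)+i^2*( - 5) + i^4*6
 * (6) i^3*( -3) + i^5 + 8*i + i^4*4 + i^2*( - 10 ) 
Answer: 3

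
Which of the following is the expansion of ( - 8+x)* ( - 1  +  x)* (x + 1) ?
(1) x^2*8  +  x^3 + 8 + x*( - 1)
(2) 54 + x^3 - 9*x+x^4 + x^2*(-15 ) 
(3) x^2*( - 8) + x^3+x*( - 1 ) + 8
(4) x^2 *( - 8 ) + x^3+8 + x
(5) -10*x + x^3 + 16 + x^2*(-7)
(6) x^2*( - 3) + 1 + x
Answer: 3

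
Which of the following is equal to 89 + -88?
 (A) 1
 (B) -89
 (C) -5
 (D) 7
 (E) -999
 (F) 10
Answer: A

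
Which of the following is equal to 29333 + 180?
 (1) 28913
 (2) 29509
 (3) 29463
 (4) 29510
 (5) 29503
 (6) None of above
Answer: 6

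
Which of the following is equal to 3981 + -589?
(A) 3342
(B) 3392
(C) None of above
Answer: B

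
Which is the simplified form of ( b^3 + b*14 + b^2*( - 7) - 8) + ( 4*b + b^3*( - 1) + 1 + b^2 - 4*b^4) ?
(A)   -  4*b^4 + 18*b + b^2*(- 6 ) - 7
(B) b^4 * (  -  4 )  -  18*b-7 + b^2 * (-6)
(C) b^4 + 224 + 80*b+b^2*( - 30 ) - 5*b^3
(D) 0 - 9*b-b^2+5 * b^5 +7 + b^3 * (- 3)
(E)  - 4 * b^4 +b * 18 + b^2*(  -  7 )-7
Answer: A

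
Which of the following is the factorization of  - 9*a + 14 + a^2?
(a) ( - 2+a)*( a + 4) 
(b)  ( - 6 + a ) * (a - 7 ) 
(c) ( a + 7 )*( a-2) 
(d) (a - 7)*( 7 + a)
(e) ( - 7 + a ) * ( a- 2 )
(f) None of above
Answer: e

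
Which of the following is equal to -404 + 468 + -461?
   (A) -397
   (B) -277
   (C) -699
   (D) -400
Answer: A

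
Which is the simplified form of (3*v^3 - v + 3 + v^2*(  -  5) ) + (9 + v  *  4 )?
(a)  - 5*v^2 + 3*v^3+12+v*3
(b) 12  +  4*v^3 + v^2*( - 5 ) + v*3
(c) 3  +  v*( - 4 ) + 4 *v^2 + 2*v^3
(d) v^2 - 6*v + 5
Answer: a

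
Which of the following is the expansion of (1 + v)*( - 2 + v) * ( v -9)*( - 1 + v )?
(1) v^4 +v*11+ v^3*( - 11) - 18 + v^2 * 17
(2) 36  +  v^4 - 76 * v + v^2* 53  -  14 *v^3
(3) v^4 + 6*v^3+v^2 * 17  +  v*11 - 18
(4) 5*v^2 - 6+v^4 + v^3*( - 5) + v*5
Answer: 1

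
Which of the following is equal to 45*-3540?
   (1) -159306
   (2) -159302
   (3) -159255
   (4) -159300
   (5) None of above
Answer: 4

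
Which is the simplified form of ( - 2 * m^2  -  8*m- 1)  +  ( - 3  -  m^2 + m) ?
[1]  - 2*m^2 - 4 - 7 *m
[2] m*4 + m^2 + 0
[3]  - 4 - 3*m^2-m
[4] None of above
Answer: 4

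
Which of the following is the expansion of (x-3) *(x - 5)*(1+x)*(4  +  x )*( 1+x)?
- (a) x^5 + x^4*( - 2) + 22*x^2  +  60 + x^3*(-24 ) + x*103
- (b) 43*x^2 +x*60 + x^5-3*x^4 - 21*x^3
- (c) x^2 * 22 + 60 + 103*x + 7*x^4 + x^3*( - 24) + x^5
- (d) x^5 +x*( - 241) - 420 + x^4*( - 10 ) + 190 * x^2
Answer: a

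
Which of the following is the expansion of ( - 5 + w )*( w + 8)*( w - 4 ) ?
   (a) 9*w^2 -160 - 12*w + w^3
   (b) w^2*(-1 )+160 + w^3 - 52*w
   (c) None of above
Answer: b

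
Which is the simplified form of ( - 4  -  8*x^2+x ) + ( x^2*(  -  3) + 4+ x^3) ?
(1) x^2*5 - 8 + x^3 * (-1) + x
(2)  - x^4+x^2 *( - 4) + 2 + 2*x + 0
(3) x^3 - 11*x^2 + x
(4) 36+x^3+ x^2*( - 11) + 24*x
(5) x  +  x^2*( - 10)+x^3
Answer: 3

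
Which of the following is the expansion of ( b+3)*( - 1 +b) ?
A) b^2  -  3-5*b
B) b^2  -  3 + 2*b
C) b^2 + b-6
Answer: B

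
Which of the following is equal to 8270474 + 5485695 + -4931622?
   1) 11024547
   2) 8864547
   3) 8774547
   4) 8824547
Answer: 4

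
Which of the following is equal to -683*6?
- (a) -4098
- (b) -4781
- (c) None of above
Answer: a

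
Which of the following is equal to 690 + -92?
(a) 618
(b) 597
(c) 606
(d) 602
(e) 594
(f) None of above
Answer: f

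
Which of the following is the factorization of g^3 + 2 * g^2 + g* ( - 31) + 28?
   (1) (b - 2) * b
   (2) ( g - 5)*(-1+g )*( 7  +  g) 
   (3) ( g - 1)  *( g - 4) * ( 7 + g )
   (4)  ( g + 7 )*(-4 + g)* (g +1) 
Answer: 3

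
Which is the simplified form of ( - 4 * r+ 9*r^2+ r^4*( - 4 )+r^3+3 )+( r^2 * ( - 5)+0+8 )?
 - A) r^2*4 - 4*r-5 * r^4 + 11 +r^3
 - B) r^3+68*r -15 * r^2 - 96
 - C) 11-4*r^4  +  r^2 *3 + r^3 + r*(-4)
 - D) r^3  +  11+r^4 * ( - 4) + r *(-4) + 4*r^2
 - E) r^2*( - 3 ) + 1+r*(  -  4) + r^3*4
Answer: D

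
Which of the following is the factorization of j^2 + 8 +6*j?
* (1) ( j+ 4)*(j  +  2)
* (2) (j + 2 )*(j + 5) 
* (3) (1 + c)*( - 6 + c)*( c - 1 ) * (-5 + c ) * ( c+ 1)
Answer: 1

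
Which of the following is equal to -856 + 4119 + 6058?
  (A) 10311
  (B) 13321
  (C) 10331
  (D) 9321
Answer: D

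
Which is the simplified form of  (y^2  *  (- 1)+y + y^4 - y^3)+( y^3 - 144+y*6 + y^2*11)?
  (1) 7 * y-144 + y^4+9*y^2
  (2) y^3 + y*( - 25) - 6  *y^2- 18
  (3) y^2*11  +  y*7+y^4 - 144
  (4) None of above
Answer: 4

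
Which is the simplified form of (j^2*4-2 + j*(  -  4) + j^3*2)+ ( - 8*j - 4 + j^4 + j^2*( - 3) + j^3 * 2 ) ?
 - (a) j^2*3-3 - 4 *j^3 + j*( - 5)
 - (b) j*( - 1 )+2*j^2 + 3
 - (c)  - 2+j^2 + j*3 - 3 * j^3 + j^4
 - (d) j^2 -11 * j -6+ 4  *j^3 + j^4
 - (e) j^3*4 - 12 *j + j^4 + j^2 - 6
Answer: e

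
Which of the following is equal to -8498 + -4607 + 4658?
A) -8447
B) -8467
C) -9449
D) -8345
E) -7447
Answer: A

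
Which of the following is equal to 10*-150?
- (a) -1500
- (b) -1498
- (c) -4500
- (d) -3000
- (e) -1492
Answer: a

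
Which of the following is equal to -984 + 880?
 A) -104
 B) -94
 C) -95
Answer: A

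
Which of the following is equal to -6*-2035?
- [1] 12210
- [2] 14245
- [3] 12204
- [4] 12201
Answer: 1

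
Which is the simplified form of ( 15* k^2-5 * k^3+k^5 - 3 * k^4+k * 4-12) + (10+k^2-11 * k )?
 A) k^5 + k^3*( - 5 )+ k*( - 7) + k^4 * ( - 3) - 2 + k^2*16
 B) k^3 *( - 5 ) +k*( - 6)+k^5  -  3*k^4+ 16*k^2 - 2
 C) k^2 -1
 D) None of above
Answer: A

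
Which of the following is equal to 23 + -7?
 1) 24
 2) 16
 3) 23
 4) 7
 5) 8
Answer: 2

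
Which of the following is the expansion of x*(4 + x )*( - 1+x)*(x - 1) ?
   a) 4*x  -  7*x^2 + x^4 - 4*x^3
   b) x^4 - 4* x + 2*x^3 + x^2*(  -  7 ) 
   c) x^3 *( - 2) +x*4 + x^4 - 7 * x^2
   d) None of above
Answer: d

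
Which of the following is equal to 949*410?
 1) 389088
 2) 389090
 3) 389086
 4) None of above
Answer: 2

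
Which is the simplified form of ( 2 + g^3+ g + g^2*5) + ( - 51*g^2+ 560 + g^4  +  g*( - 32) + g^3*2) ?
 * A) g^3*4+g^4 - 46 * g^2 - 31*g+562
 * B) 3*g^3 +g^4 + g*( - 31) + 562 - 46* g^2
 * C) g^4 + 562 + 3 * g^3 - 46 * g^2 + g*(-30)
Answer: B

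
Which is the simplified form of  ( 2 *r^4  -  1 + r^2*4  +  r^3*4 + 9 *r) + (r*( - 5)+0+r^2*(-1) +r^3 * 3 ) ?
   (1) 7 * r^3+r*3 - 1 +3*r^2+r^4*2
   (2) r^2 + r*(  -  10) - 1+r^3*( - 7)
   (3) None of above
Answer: 3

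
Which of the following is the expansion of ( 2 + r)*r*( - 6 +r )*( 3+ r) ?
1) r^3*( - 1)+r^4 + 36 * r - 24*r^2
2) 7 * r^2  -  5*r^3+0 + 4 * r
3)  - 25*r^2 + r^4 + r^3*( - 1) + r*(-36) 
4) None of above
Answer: 4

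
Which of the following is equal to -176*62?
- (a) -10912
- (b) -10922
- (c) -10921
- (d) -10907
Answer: a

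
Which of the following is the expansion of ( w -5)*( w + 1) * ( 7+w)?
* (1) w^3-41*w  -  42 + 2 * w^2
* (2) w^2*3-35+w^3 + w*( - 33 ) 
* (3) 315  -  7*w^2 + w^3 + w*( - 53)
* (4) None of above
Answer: 2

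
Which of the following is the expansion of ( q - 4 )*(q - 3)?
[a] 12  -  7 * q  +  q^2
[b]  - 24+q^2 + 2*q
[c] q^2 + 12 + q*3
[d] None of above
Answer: a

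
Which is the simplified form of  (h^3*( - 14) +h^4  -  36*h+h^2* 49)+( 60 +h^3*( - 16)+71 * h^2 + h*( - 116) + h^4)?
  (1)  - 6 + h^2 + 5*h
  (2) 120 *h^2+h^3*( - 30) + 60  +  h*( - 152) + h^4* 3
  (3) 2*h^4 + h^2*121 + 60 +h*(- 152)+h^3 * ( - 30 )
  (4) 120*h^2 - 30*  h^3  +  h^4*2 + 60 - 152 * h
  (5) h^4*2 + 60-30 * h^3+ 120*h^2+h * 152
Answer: 4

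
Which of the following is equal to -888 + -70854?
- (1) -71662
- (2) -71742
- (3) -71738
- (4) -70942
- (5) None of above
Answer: 2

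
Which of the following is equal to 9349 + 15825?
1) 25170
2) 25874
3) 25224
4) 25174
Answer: 4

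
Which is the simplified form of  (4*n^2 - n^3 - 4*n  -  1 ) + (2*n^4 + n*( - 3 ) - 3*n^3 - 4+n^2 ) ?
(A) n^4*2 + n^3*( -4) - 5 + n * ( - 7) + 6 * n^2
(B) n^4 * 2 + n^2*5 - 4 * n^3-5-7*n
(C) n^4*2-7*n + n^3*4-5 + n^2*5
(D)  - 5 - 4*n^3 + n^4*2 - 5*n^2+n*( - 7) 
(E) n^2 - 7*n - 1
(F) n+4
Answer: B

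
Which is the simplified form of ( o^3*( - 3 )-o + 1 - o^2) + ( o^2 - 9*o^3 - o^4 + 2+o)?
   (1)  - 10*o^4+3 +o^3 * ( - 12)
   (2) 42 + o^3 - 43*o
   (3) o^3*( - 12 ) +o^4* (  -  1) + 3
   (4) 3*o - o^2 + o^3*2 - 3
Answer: 3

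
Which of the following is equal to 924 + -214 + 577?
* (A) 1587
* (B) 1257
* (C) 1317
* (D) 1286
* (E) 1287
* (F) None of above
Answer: E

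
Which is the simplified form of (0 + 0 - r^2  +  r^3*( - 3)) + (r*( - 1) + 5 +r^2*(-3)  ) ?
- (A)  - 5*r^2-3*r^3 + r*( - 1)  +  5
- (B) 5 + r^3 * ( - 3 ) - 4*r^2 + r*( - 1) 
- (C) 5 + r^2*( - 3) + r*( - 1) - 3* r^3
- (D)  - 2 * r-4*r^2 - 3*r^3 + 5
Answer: B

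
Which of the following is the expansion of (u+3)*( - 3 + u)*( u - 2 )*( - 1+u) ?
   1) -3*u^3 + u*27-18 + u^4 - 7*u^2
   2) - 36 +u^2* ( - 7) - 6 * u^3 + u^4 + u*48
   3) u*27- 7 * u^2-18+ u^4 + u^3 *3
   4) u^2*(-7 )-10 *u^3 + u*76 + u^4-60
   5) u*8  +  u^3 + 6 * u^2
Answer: 1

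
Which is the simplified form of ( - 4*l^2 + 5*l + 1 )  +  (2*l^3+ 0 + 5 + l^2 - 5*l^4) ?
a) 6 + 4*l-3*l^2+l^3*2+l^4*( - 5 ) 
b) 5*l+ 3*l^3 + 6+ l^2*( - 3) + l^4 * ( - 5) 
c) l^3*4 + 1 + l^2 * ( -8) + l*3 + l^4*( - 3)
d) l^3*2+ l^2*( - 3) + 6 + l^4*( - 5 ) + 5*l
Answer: d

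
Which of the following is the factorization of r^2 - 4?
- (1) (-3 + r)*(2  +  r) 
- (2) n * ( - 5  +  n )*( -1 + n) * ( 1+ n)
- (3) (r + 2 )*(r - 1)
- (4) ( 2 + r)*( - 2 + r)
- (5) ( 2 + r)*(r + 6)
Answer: 4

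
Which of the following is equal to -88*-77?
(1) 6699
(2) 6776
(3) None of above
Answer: 2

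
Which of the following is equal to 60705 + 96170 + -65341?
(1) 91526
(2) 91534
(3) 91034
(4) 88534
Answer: 2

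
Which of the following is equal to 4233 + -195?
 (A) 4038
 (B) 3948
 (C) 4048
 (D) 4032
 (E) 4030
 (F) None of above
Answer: A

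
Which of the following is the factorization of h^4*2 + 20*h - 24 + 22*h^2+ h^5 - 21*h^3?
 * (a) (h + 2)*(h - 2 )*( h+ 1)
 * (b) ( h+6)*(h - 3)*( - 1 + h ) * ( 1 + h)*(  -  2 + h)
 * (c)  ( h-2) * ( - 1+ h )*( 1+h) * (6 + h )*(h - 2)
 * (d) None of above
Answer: c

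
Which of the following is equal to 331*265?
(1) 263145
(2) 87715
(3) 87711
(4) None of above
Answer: 2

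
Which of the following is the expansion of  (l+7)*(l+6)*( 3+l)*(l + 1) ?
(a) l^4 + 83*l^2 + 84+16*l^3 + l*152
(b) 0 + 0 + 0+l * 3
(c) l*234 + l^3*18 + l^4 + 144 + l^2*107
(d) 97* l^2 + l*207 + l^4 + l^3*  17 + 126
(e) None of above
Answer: d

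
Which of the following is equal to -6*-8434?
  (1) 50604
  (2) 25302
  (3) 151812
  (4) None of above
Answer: 1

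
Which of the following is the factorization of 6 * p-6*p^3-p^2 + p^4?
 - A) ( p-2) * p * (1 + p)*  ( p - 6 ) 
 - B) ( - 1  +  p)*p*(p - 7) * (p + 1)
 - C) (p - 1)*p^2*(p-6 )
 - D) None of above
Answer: D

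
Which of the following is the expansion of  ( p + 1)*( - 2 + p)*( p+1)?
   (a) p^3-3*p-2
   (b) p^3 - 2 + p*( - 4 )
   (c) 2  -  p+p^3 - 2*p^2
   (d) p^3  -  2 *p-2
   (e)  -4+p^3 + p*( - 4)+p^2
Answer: a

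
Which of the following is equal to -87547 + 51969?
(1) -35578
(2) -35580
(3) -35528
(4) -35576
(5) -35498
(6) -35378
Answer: 1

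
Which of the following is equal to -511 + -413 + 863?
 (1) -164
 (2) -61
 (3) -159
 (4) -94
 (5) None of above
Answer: 2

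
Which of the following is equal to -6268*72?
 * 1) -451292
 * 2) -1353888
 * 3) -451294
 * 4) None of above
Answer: 4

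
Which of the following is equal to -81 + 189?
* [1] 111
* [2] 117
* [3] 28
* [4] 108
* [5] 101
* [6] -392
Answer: 4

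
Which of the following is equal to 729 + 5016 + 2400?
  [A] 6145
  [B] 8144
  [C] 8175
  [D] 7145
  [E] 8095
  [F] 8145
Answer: F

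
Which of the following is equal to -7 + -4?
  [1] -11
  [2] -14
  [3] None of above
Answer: 1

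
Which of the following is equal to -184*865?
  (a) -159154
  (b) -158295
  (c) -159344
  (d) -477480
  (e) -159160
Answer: e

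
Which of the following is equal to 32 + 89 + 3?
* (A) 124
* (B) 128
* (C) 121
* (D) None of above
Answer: A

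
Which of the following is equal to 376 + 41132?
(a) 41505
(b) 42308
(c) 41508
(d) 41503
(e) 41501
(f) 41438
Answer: c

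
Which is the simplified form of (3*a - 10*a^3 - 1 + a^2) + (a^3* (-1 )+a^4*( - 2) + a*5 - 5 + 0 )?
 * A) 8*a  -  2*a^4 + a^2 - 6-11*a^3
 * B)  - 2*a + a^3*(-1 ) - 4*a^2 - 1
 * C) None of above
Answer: A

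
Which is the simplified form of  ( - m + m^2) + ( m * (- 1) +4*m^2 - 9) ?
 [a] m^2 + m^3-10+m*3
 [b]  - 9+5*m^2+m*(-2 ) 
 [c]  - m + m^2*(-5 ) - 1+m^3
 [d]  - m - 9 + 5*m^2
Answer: b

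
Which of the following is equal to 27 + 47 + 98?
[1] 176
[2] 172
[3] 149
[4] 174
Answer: 2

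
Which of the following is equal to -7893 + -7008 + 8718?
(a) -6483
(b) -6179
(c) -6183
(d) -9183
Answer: c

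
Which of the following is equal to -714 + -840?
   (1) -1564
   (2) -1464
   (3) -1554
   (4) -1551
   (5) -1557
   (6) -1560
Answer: 3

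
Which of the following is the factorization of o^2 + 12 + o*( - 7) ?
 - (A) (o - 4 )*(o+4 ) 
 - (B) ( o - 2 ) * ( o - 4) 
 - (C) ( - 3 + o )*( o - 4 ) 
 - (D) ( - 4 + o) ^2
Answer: C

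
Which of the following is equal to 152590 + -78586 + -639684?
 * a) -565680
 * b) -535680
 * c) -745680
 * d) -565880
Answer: a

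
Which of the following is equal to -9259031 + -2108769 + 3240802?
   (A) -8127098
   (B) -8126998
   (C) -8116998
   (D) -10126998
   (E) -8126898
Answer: B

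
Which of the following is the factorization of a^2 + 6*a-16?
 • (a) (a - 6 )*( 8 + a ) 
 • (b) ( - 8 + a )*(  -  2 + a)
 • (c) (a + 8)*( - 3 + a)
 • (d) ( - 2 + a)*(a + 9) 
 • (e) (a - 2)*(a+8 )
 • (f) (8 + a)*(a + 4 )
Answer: e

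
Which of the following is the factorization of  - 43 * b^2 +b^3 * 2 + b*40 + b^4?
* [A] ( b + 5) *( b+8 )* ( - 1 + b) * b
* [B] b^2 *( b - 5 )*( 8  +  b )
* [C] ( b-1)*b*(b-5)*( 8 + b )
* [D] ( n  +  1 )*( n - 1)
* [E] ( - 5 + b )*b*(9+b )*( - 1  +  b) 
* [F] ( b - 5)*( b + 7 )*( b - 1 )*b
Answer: C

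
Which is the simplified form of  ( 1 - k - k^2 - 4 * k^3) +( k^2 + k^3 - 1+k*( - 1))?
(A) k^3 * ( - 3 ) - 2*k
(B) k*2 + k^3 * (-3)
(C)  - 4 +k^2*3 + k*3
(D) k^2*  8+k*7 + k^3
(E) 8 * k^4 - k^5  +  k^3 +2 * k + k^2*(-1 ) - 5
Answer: A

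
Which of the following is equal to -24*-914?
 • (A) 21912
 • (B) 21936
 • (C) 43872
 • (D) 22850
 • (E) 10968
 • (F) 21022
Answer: B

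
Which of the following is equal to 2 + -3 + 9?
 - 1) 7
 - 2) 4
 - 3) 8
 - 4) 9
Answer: 3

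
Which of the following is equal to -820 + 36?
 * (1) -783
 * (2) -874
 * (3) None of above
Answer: 3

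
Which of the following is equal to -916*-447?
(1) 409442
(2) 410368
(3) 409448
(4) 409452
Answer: 4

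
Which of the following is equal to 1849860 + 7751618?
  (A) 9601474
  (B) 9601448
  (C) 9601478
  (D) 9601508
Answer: C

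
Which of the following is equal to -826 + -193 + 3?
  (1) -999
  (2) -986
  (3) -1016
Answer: 3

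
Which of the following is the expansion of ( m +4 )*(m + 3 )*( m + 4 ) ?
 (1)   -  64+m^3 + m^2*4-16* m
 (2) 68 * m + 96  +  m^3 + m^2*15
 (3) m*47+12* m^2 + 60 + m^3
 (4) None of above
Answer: 4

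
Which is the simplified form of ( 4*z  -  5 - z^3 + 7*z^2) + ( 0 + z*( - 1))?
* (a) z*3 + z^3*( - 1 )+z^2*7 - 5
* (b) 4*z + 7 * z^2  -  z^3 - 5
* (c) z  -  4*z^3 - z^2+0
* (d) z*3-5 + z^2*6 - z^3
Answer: a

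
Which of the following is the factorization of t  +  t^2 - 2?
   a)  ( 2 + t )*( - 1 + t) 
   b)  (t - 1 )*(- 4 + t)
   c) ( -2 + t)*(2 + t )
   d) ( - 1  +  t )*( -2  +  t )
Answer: a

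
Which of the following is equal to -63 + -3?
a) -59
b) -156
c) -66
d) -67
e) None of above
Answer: c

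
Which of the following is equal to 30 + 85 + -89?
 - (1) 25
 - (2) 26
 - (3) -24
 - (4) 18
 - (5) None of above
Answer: 2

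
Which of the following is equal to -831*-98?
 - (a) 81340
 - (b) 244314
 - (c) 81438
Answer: c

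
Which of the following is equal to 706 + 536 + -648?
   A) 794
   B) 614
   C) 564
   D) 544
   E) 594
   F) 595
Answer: E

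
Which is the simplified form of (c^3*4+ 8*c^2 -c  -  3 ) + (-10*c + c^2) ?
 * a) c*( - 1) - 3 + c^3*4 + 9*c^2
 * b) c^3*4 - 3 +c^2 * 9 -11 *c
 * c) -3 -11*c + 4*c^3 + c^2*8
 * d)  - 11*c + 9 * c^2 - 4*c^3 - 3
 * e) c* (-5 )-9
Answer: b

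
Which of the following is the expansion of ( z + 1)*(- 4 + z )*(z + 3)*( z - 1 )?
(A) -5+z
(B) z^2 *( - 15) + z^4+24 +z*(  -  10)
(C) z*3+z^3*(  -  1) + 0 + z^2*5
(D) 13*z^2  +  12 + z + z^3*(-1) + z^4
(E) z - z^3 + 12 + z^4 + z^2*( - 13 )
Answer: E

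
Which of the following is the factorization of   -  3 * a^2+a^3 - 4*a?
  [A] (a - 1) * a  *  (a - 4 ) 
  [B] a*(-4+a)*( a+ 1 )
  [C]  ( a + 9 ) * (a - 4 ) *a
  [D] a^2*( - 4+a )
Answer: B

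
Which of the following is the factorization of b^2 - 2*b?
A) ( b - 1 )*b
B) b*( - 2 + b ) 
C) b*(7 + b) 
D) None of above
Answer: B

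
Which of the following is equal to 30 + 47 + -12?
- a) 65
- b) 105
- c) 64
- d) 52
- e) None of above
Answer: a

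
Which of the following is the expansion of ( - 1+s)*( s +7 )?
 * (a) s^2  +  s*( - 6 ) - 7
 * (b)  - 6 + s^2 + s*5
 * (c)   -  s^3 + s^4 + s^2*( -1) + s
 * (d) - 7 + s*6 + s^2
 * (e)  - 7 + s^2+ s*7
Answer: d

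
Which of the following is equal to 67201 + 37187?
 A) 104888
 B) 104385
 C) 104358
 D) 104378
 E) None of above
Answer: E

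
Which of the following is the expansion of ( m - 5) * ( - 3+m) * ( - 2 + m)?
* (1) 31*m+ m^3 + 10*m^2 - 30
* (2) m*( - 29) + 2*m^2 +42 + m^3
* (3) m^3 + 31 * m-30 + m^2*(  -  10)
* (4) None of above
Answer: 3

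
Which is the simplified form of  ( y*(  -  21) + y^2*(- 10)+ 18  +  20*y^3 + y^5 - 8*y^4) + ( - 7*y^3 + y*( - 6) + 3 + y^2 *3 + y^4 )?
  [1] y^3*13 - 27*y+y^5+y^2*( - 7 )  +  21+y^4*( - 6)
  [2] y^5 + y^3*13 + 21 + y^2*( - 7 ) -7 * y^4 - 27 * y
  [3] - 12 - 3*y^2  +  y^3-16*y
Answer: 2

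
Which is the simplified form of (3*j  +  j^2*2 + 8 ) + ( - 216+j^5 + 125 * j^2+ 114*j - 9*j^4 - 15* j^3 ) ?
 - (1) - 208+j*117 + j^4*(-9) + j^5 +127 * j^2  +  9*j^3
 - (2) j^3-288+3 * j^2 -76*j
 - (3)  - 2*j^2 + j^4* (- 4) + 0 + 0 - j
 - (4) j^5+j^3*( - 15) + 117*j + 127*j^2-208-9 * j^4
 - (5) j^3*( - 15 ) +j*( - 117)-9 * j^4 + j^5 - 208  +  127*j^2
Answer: 4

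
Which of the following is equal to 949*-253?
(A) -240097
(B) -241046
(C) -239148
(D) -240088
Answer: A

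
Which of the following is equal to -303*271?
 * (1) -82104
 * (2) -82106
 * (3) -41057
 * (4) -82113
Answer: 4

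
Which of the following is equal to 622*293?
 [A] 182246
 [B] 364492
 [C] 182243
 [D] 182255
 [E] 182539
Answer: A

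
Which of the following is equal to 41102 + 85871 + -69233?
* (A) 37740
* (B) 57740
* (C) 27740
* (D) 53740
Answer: B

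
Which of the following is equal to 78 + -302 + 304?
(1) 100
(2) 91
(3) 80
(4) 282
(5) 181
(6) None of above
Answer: 3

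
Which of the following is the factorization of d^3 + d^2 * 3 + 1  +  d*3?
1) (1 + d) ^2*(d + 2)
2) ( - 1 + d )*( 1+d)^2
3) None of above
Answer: 3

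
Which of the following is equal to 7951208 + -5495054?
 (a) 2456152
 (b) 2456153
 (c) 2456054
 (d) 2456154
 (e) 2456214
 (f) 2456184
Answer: d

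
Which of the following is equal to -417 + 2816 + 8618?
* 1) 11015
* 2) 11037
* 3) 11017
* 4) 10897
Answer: 3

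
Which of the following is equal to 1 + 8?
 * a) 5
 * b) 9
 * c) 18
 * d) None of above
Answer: b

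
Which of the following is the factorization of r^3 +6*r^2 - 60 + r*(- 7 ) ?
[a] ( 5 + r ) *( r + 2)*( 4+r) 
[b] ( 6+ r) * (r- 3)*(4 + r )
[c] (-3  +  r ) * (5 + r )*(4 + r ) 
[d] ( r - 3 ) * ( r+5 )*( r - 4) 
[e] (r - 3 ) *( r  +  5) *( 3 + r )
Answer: c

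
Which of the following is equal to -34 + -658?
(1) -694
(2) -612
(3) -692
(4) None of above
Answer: 3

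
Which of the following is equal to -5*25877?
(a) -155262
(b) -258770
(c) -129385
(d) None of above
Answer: c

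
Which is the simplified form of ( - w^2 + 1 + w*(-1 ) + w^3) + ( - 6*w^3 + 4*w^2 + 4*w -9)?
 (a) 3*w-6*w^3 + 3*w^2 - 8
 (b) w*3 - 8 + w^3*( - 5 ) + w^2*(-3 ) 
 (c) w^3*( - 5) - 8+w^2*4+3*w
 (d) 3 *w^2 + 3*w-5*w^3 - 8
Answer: d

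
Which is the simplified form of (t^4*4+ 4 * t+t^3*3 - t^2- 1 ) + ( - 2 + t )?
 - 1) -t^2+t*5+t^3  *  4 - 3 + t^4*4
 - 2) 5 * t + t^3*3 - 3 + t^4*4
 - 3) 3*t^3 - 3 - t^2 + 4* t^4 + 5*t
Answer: 3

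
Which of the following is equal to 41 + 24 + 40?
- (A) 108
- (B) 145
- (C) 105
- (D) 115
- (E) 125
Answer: C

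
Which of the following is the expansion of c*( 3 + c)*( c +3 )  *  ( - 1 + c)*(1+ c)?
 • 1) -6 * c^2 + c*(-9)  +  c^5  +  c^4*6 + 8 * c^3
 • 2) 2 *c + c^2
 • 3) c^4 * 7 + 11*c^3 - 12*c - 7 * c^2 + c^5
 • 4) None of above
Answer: 1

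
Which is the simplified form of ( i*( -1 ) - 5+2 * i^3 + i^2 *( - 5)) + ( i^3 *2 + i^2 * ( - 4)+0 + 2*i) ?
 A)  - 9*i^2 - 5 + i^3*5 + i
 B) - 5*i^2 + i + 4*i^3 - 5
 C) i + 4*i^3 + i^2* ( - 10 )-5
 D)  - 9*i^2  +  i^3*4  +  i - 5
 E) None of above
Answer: D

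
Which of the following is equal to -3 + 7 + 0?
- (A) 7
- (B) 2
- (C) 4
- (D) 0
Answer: C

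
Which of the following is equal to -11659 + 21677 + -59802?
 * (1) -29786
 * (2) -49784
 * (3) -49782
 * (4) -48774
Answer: 2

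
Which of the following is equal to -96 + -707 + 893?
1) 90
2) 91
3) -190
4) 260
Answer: 1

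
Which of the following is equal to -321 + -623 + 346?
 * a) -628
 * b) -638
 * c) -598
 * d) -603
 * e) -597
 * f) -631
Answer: c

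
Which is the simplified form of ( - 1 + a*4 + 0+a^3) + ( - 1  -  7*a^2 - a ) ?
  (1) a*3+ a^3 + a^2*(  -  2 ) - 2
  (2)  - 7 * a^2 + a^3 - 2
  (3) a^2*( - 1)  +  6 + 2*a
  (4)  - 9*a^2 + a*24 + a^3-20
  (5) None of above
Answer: 5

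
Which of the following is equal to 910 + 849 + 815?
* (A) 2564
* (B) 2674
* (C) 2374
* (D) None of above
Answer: D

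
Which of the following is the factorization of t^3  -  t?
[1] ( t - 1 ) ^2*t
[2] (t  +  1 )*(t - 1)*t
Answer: 2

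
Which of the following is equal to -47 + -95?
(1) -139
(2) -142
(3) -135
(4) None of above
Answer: 2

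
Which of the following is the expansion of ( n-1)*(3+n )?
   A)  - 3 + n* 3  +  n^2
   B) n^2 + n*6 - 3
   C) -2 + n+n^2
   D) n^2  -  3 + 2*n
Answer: D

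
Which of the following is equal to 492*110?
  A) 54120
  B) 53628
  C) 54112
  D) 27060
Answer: A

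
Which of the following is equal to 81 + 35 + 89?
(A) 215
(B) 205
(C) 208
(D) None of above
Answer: B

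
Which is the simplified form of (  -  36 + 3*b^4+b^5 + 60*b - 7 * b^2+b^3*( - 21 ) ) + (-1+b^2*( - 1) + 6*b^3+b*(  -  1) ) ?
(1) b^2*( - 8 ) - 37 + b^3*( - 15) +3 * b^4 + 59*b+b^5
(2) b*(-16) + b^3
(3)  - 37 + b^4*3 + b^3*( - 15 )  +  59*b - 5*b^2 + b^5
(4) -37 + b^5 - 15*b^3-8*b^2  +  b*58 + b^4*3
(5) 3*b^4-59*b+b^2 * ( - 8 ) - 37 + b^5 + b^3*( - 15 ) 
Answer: 1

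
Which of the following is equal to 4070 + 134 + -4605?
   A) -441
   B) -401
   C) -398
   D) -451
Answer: B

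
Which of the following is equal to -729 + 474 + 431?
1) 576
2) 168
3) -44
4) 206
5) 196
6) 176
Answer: 6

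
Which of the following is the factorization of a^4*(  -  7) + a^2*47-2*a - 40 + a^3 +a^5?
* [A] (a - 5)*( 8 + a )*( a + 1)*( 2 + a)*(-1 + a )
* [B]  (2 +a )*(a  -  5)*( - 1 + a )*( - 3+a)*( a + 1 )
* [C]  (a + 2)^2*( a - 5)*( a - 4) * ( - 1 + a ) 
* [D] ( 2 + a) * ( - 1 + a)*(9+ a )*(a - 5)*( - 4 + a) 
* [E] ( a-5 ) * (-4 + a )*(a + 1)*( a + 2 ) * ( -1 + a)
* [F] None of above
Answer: E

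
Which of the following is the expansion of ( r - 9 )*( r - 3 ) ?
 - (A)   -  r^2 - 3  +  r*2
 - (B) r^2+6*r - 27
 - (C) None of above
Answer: C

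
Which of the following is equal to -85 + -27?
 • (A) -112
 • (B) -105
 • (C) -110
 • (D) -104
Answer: A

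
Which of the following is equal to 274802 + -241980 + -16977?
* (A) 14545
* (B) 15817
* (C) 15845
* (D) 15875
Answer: C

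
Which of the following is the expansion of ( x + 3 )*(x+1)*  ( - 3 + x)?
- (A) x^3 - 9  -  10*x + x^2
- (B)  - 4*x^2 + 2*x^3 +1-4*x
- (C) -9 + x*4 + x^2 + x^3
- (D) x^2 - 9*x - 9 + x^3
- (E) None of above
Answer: D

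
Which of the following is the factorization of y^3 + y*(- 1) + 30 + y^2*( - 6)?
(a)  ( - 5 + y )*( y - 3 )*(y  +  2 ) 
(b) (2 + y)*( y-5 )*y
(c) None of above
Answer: a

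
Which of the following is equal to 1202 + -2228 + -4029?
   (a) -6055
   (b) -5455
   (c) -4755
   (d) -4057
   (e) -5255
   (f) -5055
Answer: f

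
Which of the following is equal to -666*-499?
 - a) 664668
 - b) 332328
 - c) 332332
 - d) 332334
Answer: d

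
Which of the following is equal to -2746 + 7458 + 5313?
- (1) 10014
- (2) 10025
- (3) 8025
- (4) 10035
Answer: 2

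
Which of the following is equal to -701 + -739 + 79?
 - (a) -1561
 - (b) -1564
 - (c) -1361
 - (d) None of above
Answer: c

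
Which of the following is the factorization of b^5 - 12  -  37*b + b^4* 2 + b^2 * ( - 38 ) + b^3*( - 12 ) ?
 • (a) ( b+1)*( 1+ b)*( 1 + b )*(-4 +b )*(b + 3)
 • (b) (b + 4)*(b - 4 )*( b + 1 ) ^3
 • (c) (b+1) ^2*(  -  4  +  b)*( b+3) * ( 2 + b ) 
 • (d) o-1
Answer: a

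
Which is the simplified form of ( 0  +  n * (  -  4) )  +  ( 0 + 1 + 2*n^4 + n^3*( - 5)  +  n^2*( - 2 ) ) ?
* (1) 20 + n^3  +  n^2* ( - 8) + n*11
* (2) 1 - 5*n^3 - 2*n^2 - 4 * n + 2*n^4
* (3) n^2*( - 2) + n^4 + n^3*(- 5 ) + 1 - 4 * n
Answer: 2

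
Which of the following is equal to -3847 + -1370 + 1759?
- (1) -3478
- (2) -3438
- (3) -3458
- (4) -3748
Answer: 3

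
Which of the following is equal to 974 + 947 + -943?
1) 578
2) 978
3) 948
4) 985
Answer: 2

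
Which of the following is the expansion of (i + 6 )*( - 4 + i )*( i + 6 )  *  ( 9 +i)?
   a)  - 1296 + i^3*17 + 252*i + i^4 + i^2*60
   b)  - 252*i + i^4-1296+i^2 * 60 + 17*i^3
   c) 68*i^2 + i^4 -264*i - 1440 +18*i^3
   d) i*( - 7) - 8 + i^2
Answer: b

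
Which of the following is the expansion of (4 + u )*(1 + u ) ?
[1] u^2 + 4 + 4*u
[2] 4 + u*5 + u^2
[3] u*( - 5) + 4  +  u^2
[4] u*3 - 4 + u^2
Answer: 2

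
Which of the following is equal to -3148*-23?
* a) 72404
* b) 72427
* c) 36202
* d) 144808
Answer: a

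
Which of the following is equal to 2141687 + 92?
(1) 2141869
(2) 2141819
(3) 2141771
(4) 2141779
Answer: 4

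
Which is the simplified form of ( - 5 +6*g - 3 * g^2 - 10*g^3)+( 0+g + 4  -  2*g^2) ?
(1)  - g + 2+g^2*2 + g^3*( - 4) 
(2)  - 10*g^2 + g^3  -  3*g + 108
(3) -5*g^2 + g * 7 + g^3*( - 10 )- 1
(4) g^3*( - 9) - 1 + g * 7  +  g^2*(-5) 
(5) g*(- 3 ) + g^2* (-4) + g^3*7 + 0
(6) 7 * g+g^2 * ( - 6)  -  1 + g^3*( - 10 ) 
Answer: 3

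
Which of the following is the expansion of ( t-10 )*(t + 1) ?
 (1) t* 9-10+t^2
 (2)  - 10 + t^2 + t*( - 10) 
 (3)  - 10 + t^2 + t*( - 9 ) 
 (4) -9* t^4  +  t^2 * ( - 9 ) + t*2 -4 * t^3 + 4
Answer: 3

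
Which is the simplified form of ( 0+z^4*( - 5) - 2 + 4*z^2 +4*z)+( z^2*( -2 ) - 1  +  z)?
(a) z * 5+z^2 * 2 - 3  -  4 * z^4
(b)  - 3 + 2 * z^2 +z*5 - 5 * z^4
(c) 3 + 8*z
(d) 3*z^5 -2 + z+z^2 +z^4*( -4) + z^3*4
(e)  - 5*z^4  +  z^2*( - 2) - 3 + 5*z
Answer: b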